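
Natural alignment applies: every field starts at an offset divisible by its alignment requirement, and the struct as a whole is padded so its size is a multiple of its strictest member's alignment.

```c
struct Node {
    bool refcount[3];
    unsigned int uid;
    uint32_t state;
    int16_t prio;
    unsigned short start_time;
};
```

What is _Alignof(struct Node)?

member alignments: refcount=1, uid=4, state=4, prio=2, start_time=2
max = 4

4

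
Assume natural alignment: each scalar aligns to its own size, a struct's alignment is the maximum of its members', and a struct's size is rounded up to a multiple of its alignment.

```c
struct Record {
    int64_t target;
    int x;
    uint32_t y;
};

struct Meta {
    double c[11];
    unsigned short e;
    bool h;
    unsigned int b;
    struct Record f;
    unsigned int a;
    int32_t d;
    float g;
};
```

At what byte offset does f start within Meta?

96

Record: target at 0 (size 8, align 8) → ends 8; x at 8 (size 4, align 4) → ends 12; y at 12 (size 4, align 4) → ends 16; total 16 bytes, alignment 8
c at 0 (size 88, align 8) → ends 88
e at 88 (size 2, align 2) → ends 90
h at 90 (size 1, align 1) → ends 91
pad 1 to align 4 for b
b at 92 (size 4, align 4) → ends 96
f at 96 (size 16, align 8) → ends 112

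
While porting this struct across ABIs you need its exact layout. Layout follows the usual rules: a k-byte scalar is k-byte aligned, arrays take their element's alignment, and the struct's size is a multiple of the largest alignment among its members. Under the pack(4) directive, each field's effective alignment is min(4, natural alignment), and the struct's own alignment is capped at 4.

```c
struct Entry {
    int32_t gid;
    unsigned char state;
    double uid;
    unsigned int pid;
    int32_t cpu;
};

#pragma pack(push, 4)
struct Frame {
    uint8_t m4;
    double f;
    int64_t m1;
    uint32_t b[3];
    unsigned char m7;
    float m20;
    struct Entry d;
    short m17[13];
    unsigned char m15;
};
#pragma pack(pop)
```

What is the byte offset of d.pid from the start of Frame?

Entry: @0: gid [4B, align 4] → 4; @4: state [1B, align 1] → 5; +3 pad (align 8); @8: uid [8B, align 8] → 16; @16: pid [4B, align 4] → 20; @20: cpu [4B, align 4] → 24; size 24, align 8
@0: m4 [1B, align 1] → 1
+3 pad (align 4)
@4: f [8B, align 4] → 12
@12: m1 [8B, align 4] → 20
@20: b [12B, align 4] → 32
@32: m7 [1B, align 1] → 33
+3 pad (align 4)
@36: m20 [4B, align 4] → 40
@40: d [24B, align 4] → 64
within Entry: pid at 16
40 + 16 = 56

56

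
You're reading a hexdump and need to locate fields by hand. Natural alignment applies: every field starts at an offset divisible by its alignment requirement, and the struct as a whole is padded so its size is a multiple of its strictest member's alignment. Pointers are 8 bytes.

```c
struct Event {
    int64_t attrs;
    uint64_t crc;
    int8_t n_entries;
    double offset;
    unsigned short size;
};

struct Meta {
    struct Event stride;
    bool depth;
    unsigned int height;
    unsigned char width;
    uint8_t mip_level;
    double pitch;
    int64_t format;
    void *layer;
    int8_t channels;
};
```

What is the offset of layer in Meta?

72

Event: 0..8  attrs  (8B, 8-aligned); 8..16  crc  (8B, 8-aligned); 16..17  n_entries  (1B, 1-aligned); 17..24  -- padding (7B); 24..32  offset  (8B, 8-aligned); 32..34  size  (2B, 2-aligned); 34..40  -- tail padding (6B); sizeof = 40, alignof = 8
0..40  stride  (40B, 8-aligned)
40..41  depth  (1B, 1-aligned)
41..44  -- padding (3B)
44..48  height  (4B, 4-aligned)
48..49  width  (1B, 1-aligned)
49..50  mip_level  (1B, 1-aligned)
50..56  -- padding (6B)
56..64  pitch  (8B, 8-aligned)
64..72  format  (8B, 8-aligned)
72..80  layer  (8B, 8-aligned)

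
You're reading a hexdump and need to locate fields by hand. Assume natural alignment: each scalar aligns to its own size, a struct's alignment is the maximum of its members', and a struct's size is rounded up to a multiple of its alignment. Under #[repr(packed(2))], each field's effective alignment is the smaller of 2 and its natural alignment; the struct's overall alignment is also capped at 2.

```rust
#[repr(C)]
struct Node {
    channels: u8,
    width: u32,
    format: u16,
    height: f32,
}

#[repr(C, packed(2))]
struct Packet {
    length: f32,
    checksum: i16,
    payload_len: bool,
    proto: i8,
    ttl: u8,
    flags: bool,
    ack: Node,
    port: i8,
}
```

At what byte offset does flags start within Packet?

9

Node: channels at 0 (size 1, align 1) → ends 1; pad 3 to align 4 for width; width at 4 (size 4, align 4) → ends 8; format at 8 (size 2, align 2) → ends 10; pad 2 to align 4 for height; height at 12 (size 4, align 4) → ends 16; total 16 bytes, alignment 4
length at 0 (size 4, align 2) → ends 4
checksum at 4 (size 2, align 2) → ends 6
payload_len at 6 (size 1, align 1) → ends 7
proto at 7 (size 1, align 1) → ends 8
ttl at 8 (size 1, align 1) → ends 9
flags at 9 (size 1, align 1) → ends 10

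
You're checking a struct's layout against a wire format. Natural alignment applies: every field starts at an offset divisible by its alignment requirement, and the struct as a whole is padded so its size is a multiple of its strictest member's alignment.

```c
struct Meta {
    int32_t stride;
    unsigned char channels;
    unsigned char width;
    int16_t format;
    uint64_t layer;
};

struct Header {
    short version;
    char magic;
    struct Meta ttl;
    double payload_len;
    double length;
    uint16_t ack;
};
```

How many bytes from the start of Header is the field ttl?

Meta: 0..4  stride  (4B, 4-aligned); 4..5  channels  (1B, 1-aligned); 5..6  width  (1B, 1-aligned); 6..8  format  (2B, 2-aligned); 8..16  layer  (8B, 8-aligned); sizeof = 16, alignof = 8
0..2  version  (2B, 2-aligned)
2..3  magic  (1B, 1-aligned)
3..8  -- padding (5B)
8..24  ttl  (16B, 8-aligned)

8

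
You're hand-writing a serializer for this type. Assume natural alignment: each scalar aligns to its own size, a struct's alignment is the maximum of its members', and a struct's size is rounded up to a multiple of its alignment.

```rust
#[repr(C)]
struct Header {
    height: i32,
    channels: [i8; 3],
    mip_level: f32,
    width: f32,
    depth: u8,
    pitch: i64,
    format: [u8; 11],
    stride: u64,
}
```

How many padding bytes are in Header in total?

13

height at 0 (size 4, align 4) → ends 4
channels at 4 (size 3, align 1) → ends 7
pad 1 to align 4 for mip_level
mip_level at 8 (size 4, align 4) → ends 12
width at 12 (size 4, align 4) → ends 16
depth at 16 (size 1, align 1) → ends 17
pad 7 to align 8 for pitch
pitch at 24 (size 8, align 8) → ends 32
format at 32 (size 11, align 1) → ends 43
pad 5 to align 8 for stride
stride at 48 (size 8, align 8) → ends 56
total 56 bytes, alignment 8
data bytes 43, size 56 → padding 13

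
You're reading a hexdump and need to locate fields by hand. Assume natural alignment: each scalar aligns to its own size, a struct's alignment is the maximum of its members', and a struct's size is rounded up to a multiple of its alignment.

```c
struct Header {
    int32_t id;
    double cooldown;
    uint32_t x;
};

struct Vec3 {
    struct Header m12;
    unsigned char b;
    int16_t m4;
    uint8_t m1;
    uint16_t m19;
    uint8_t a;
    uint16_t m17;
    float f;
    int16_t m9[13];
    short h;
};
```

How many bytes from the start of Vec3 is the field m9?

Header: 0..4  id  (4B, 4-aligned); 4..8  -- padding (4B); 8..16  cooldown  (8B, 8-aligned); 16..20  x  (4B, 4-aligned); 20..24  -- tail padding (4B); sizeof = 24, alignof = 8
0..24  m12  (24B, 8-aligned)
24..25  b  (1B, 1-aligned)
25..26  -- padding (1B)
26..28  m4  (2B, 2-aligned)
28..29  m1  (1B, 1-aligned)
29..30  -- padding (1B)
30..32  m19  (2B, 2-aligned)
32..33  a  (1B, 1-aligned)
33..34  -- padding (1B)
34..36  m17  (2B, 2-aligned)
36..40  f  (4B, 4-aligned)
40..66  m9  (26B, 2-aligned)

40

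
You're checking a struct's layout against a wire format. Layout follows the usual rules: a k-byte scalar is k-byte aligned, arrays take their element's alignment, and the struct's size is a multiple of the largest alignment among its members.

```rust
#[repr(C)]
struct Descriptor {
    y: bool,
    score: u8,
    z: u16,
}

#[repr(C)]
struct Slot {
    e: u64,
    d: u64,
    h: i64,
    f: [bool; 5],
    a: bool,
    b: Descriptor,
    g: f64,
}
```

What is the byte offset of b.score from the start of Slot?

31

Descriptor: 0..1  y  (1B, 1-aligned); 1..2  score  (1B, 1-aligned); 2..4  z  (2B, 2-aligned); sizeof = 4, alignof = 2
0..8  e  (8B, 8-aligned)
8..16  d  (8B, 8-aligned)
16..24  h  (8B, 8-aligned)
24..29  f  (5B, 1-aligned)
29..30  a  (1B, 1-aligned)
30..34  b  (4B, 2-aligned)
within Descriptor: score at 1
30 + 1 = 31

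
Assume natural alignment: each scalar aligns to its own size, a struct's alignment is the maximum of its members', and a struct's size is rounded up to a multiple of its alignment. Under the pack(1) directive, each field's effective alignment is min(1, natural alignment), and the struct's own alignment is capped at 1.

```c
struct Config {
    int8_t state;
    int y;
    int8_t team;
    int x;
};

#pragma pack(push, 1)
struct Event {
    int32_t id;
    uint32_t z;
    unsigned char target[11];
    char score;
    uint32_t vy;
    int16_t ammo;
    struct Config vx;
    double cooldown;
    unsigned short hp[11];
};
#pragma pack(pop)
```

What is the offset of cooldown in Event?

42

Config: 0..1  state  (1B, 1-aligned); 1..4  -- padding (3B); 4..8  y  (4B, 4-aligned); 8..9  team  (1B, 1-aligned); 9..12  -- padding (3B); 12..16  x  (4B, 4-aligned); sizeof = 16, alignof = 4
0..4  id  (4B, 1-aligned)
4..8  z  (4B, 1-aligned)
8..19  target  (11B, 1-aligned)
19..20  score  (1B, 1-aligned)
20..24  vy  (4B, 1-aligned)
24..26  ammo  (2B, 1-aligned)
26..42  vx  (16B, 1-aligned)
42..50  cooldown  (8B, 1-aligned)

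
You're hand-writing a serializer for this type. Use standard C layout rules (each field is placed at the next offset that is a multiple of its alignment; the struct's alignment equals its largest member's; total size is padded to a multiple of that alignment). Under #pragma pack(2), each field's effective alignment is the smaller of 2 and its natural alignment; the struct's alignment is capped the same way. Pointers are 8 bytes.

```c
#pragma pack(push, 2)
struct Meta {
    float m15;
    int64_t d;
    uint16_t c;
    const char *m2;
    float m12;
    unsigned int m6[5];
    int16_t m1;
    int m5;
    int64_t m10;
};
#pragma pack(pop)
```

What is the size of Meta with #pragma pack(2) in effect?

60

m15 at 0 (size 4, align 2) → ends 4
d at 4 (size 8, align 2) → ends 12
c at 12 (size 2, align 2) → ends 14
m2 at 14 (size 8, align 2) → ends 22
m12 at 22 (size 4, align 2) → ends 26
m6 at 26 (size 20, align 2) → ends 46
m1 at 46 (size 2, align 2) → ends 48
m5 at 48 (size 4, align 2) → ends 52
m10 at 52 (size 8, align 2) → ends 60
total 60 bytes, alignment 2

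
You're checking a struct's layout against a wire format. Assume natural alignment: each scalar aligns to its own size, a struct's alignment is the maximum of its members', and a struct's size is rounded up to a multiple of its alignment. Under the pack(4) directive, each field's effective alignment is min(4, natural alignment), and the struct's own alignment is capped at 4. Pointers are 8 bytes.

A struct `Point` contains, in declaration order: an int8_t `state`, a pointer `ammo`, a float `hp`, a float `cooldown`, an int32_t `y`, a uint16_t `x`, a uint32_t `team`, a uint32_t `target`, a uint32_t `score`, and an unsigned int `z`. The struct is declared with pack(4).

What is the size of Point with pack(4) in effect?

state at 0 (size 1, align 1) → ends 1
pad 3 to align 4 for ammo
ammo at 4 (size 8, align 4) → ends 12
hp at 12 (size 4, align 4) → ends 16
cooldown at 16 (size 4, align 4) → ends 20
y at 20 (size 4, align 4) → ends 24
x at 24 (size 2, align 2) → ends 26
pad 2 to align 4 for team
team at 28 (size 4, align 4) → ends 32
target at 32 (size 4, align 4) → ends 36
score at 36 (size 4, align 4) → ends 40
z at 40 (size 4, align 4) → ends 44
total 44 bytes, alignment 4

44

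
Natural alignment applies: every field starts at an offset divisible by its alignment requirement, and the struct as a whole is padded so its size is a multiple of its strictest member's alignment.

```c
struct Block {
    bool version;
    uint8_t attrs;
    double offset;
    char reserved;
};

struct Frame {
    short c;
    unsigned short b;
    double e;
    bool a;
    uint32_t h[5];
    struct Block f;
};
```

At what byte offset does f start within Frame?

40

Block: 0..1  version  (1B, 1-aligned); 1..2  attrs  (1B, 1-aligned); 2..8  -- padding (6B); 8..16  offset  (8B, 8-aligned); 16..17  reserved  (1B, 1-aligned); 17..24  -- tail padding (7B); sizeof = 24, alignof = 8
0..2  c  (2B, 2-aligned)
2..4  b  (2B, 2-aligned)
4..8  -- padding (4B)
8..16  e  (8B, 8-aligned)
16..17  a  (1B, 1-aligned)
17..20  -- padding (3B)
20..40  h  (20B, 4-aligned)
40..64  f  (24B, 8-aligned)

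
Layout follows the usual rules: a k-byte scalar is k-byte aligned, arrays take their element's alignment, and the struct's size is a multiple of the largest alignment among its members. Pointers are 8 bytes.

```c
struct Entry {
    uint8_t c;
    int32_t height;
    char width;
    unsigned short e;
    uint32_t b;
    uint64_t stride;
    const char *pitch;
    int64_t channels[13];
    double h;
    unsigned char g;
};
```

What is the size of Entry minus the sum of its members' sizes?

0..1  c  (1B, 1-aligned)
1..4  -- padding (3B)
4..8  height  (4B, 4-aligned)
8..9  width  (1B, 1-aligned)
9..10  -- padding (1B)
10..12  e  (2B, 2-aligned)
12..16  b  (4B, 4-aligned)
16..24  stride  (8B, 8-aligned)
24..32  pitch  (8B, 8-aligned)
32..136  channels  (104B, 8-aligned)
136..144  h  (8B, 8-aligned)
144..145  g  (1B, 1-aligned)
145..152  -- tail padding (7B)
sizeof = 152, alignof = 8
data bytes 141, size 152 → padding 11

11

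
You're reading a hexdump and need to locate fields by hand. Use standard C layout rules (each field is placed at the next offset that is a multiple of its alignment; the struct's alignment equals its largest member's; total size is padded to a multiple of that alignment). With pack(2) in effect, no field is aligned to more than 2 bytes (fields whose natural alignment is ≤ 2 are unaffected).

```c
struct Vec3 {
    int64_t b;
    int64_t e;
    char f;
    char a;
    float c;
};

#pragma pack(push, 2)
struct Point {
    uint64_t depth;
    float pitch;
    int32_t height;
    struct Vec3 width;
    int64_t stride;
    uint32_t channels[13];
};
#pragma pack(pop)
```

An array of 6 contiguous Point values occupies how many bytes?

Vec3: @0: b [8B, align 8] → 8; @8: e [8B, align 8] → 16; @16: f [1B, align 1] → 17; @17: a [1B, align 1] → 18; +2 pad (align 4); @20: c [4B, align 4] → 24; size 24, align 8
@0: depth [8B, align 2] → 8
@8: pitch [4B, align 2] → 12
@12: height [4B, align 2] → 16
@16: width [24B, align 2] → 40
@40: stride [8B, align 2] → 48
@48: channels [52B, align 2] → 100
size 100, align 2
array of 6: 6 × 100 = 600

600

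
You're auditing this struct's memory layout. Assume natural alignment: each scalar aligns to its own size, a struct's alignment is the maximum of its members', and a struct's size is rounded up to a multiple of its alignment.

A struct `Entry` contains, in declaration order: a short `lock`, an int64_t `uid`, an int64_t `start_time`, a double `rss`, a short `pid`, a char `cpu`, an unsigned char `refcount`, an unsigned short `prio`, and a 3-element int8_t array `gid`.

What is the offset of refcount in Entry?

0..2  lock  (2B, 2-aligned)
2..8  -- padding (6B)
8..16  uid  (8B, 8-aligned)
16..24  start_time  (8B, 8-aligned)
24..32  rss  (8B, 8-aligned)
32..34  pid  (2B, 2-aligned)
34..35  cpu  (1B, 1-aligned)
35..36  refcount  (1B, 1-aligned)

35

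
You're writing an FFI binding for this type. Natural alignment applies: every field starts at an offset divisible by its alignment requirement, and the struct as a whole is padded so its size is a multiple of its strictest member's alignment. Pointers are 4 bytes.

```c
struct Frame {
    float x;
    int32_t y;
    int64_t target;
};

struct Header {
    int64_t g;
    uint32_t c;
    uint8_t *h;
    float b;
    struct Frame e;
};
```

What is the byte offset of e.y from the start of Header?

Frame: 0..4  x  (4B, 4-aligned); 4..8  y  (4B, 4-aligned); 8..16  target  (8B, 8-aligned); sizeof = 16, alignof = 8
0..8  g  (8B, 8-aligned)
8..12  c  (4B, 4-aligned)
12..16  h  (4B, 4-aligned)
16..20  b  (4B, 4-aligned)
20..24  -- padding (4B)
24..40  e  (16B, 8-aligned)
within Frame: y at 4
24 + 4 = 28

28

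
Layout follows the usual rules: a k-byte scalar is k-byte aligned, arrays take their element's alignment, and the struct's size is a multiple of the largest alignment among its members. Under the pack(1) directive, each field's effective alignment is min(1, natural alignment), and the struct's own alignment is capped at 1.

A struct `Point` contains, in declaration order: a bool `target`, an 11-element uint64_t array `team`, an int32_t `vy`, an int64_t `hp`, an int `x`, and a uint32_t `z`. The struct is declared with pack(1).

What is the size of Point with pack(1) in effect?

@0: target [1B, align 1] → 1
@1: team [88B, align 1] → 89
@89: vy [4B, align 1] → 93
@93: hp [8B, align 1] → 101
@101: x [4B, align 1] → 105
@105: z [4B, align 1] → 109
size 109, align 1

109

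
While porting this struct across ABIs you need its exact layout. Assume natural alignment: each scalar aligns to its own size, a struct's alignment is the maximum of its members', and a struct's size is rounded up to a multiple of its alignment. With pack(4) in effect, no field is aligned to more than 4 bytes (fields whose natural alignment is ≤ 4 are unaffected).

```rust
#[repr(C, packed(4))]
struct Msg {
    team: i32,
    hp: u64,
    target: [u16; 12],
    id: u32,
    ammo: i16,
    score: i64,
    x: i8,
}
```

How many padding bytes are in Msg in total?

team at 0 (size 4, align 4) → ends 4
hp at 4 (size 8, align 4) → ends 12
target at 12 (size 24, align 2) → ends 36
id at 36 (size 4, align 4) → ends 40
ammo at 40 (size 2, align 2) → ends 42
pad 2 to align 4 for score
score at 44 (size 8, align 4) → ends 52
x at 52 (size 1, align 1) → ends 53
tail pad 3 to reach multiple of 4
total 56 bytes, alignment 4
data bytes 51, size 56 → padding 5

5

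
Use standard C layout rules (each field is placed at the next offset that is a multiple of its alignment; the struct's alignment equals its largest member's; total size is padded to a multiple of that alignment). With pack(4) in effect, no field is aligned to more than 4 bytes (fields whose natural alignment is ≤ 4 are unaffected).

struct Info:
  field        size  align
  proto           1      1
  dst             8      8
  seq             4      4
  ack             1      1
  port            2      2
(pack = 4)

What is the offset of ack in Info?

16

@0: proto [1B, align 1] → 1
+3 pad (align 4)
@4: dst [8B, align 4] → 12
@12: seq [4B, align 4] → 16
@16: ack [1B, align 1] → 17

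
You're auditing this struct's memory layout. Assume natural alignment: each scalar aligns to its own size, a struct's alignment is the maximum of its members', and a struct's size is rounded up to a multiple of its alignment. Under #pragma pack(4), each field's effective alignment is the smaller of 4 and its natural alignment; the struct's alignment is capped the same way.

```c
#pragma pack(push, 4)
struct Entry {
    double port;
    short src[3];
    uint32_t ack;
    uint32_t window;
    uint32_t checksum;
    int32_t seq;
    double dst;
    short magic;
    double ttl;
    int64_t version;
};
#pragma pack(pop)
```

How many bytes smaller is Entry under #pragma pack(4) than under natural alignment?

natural layout:
  0..8  port  (8B, 8-aligned)
  8..14  src  (6B, 2-aligned)
  14..16  -- padding (2B)
  16..20  ack  (4B, 4-aligned)
  20..24  window  (4B, 4-aligned)
  24..28  checksum  (4B, 4-aligned)
  28..32  seq  (4B, 4-aligned)
  32..40  dst  (8B, 8-aligned)
  40..42  magic  (2B, 2-aligned)
  42..48  -- padding (6B)
  48..56  ttl  (8B, 8-aligned)
  56..64  version  (8B, 8-aligned)
  sizeof = 64, alignof = 8
packed(4) layout:
  0..8  port  (8B, 4-aligned)
  8..14  src  (6B, 2-aligned)
  14..16  -- padding (2B)
  16..20  ack  (4B, 4-aligned)
  20..24  window  (4B, 4-aligned)
  24..28  checksum  (4B, 4-aligned)
  28..32  seq  (4B, 4-aligned)
  32..40  dst  (8B, 4-aligned)
  40..42  magic  (2B, 2-aligned)
  42..44  -- padding (2B)
  44..52  ttl  (8B, 4-aligned)
  52..60  version  (8B, 4-aligned)
  sizeof = 60, alignof = 4
64 − 60 = 4

4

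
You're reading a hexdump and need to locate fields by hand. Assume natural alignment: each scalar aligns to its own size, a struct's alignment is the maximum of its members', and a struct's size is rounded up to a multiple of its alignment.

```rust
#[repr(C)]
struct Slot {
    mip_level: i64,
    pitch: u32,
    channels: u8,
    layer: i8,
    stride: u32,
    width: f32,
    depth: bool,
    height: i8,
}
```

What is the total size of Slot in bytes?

mip_level at 0 (size 8, align 8) → ends 8
pitch at 8 (size 4, align 4) → ends 12
channels at 12 (size 1, align 1) → ends 13
layer at 13 (size 1, align 1) → ends 14
pad 2 to align 4 for stride
stride at 16 (size 4, align 4) → ends 20
width at 20 (size 4, align 4) → ends 24
depth at 24 (size 1, align 1) → ends 25
height at 25 (size 1, align 1) → ends 26
tail pad 6 to reach multiple of 8
total 32 bytes, alignment 8

32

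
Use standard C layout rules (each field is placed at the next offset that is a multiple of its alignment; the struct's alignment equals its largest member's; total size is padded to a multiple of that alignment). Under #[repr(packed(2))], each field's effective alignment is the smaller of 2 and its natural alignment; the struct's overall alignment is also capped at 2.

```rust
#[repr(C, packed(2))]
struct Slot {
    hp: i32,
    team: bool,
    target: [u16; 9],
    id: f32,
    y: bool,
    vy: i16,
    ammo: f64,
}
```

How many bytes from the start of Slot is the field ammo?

0..4  hp  (4B, 2-aligned)
4..5  team  (1B, 1-aligned)
5..6  -- padding (1B)
6..24  target  (18B, 2-aligned)
24..28  id  (4B, 2-aligned)
28..29  y  (1B, 1-aligned)
29..30  -- padding (1B)
30..32  vy  (2B, 2-aligned)
32..40  ammo  (8B, 2-aligned)

32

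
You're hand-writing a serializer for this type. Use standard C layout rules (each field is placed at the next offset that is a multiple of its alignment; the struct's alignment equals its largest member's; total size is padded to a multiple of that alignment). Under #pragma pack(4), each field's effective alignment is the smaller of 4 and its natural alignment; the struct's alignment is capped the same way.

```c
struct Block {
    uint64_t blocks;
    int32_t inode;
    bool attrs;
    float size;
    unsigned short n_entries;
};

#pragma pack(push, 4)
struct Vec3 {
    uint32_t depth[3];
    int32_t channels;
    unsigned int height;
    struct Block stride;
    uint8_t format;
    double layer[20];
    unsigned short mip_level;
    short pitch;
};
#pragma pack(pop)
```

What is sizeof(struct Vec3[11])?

2332

Block: @0: blocks [8B, align 8] → 8; @8: inode [4B, align 4] → 12; @12: attrs [1B, align 1] → 13; +3 pad (align 4); @16: size [4B, align 4] → 20; @20: n_entries [2B, align 2] → 22; +2 tail pad (align 8); size 24, align 8
@0: depth [12B, align 4] → 12
@12: channels [4B, align 4] → 16
@16: height [4B, align 4] → 20
@20: stride [24B, align 4] → 44
@44: format [1B, align 1] → 45
+3 pad (align 4)
@48: layer [160B, align 4] → 208
@208: mip_level [2B, align 2] → 210
@210: pitch [2B, align 2] → 212
size 212, align 4
array of 11: 11 × 212 = 2332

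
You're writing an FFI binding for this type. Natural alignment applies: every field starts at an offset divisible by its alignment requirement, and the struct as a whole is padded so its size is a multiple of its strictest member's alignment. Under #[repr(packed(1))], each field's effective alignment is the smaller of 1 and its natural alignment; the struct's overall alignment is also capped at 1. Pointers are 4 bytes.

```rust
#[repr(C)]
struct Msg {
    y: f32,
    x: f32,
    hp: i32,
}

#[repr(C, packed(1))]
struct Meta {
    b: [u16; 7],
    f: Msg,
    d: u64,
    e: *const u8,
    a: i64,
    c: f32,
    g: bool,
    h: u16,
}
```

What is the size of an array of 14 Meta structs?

Msg: y at 0 (size 4, align 4) → ends 4; x at 4 (size 4, align 4) → ends 8; hp at 8 (size 4, align 4) → ends 12; total 12 bytes, alignment 4
b at 0 (size 14, align 1) → ends 14
f at 14 (size 12, align 1) → ends 26
d at 26 (size 8, align 1) → ends 34
e at 34 (size 4, align 1) → ends 38
a at 38 (size 8, align 1) → ends 46
c at 46 (size 4, align 1) → ends 50
g at 50 (size 1, align 1) → ends 51
h at 51 (size 2, align 1) → ends 53
total 53 bytes, alignment 1
array of 14: 14 × 53 = 742

742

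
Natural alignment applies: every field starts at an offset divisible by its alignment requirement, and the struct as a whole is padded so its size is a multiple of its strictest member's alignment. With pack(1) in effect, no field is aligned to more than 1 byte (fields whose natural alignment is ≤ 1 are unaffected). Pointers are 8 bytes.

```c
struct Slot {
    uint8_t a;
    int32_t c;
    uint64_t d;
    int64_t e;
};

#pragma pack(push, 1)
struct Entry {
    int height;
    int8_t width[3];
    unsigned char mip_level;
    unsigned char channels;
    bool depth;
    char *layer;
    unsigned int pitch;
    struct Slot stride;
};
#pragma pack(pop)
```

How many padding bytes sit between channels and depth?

Slot: a at 0 (size 1, align 1) → ends 1; pad 3 to align 4 for c; c at 4 (size 4, align 4) → ends 8; d at 8 (size 8, align 8) → ends 16; e at 16 (size 8, align 8) → ends 24; total 24 bytes, alignment 8
height at 0 (size 4, align 1) → ends 4
width at 4 (size 3, align 1) → ends 7
mip_level at 7 (size 1, align 1) → ends 8
channels at 8 (size 1, align 1) → ends 9
depth at 9 (size 1, align 1) → ends 10

0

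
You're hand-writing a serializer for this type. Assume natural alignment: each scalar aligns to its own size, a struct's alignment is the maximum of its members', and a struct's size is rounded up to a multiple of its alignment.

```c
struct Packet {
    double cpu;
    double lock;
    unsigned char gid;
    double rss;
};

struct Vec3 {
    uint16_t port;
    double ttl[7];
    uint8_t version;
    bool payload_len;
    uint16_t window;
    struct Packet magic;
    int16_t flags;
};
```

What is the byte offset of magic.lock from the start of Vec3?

80

Packet: cpu at 0 (size 8, align 8) → ends 8; lock at 8 (size 8, align 8) → ends 16; gid at 16 (size 1, align 1) → ends 17; pad 7 to align 8 for rss; rss at 24 (size 8, align 8) → ends 32; total 32 bytes, alignment 8
port at 0 (size 2, align 2) → ends 2
pad 6 to align 8 for ttl
ttl at 8 (size 56, align 8) → ends 64
version at 64 (size 1, align 1) → ends 65
payload_len at 65 (size 1, align 1) → ends 66
window at 66 (size 2, align 2) → ends 68
pad 4 to align 8 for magic
magic at 72 (size 32, align 8) → ends 104
within Packet: lock at 8
72 + 8 = 80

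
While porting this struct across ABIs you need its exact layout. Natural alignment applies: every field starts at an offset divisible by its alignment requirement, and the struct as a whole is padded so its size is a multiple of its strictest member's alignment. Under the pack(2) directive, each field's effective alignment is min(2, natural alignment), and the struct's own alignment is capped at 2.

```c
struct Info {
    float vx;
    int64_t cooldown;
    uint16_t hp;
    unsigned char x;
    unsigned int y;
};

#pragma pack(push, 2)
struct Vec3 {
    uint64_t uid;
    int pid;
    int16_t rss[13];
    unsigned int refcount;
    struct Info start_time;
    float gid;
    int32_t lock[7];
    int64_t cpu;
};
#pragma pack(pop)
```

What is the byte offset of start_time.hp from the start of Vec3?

Info: 0..4  vx  (4B, 4-aligned); 4..8  -- padding (4B); 8..16  cooldown  (8B, 8-aligned); 16..18  hp  (2B, 2-aligned); 18..19  x  (1B, 1-aligned); 19..20  -- padding (1B); 20..24  y  (4B, 4-aligned); sizeof = 24, alignof = 8
0..8  uid  (8B, 2-aligned)
8..12  pid  (4B, 2-aligned)
12..38  rss  (26B, 2-aligned)
38..42  refcount  (4B, 2-aligned)
42..66  start_time  (24B, 2-aligned)
within Info: hp at 16
42 + 16 = 58

58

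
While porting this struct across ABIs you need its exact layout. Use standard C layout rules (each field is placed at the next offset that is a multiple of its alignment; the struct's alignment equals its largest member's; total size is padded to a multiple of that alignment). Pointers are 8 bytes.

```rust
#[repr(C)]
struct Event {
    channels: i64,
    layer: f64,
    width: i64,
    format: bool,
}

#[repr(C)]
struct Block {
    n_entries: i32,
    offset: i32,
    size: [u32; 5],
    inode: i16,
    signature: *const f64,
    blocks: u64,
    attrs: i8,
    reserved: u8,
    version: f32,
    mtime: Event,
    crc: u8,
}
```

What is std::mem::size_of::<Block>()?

Event: 0..8  channels  (8B, 8-aligned); 8..16  layer  (8B, 8-aligned); 16..24  width  (8B, 8-aligned); 24..25  format  (1B, 1-aligned); 25..32  -- tail padding (7B); sizeof = 32, alignof = 8
0..4  n_entries  (4B, 4-aligned)
4..8  offset  (4B, 4-aligned)
8..28  size  (20B, 4-aligned)
28..30  inode  (2B, 2-aligned)
30..32  -- padding (2B)
32..40  signature  (8B, 8-aligned)
40..48  blocks  (8B, 8-aligned)
48..49  attrs  (1B, 1-aligned)
49..50  reserved  (1B, 1-aligned)
50..52  -- padding (2B)
52..56  version  (4B, 4-aligned)
56..88  mtime  (32B, 8-aligned)
88..89  crc  (1B, 1-aligned)
89..96  -- tail padding (7B)
sizeof = 96, alignof = 8

96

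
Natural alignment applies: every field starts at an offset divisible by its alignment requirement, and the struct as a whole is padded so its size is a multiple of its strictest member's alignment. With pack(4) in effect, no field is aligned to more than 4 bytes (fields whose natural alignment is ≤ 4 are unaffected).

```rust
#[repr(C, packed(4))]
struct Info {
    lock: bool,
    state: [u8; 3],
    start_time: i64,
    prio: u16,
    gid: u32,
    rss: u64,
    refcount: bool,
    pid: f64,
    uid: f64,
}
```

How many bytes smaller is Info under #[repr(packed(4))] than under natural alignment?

natural layout:
  0..1  lock  (1B, 1-aligned)
  1..4  state  (3B, 1-aligned)
  4..8  -- padding (4B)
  8..16  start_time  (8B, 8-aligned)
  16..18  prio  (2B, 2-aligned)
  18..20  -- padding (2B)
  20..24  gid  (4B, 4-aligned)
  24..32  rss  (8B, 8-aligned)
  32..33  refcount  (1B, 1-aligned)
  33..40  -- padding (7B)
  40..48  pid  (8B, 8-aligned)
  48..56  uid  (8B, 8-aligned)
  sizeof = 56, alignof = 8
packed(4) layout:
  0..1  lock  (1B, 1-aligned)
  1..4  state  (3B, 1-aligned)
  4..12  start_time  (8B, 4-aligned)
  12..14  prio  (2B, 2-aligned)
  14..16  -- padding (2B)
  16..20  gid  (4B, 4-aligned)
  20..28  rss  (8B, 4-aligned)
  28..29  refcount  (1B, 1-aligned)
  29..32  -- padding (3B)
  32..40  pid  (8B, 4-aligned)
  40..48  uid  (8B, 4-aligned)
  sizeof = 48, alignof = 4
56 − 48 = 8

8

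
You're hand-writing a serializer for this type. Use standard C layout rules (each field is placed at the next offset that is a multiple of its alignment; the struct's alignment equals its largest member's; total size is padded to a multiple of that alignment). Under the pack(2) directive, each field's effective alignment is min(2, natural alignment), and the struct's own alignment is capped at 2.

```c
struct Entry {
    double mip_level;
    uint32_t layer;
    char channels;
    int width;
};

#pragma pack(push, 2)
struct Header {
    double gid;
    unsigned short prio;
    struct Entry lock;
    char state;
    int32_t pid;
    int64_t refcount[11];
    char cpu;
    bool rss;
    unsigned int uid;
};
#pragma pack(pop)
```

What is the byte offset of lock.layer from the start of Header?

18

Entry: 0..8  mip_level  (8B, 8-aligned); 8..12  layer  (4B, 4-aligned); 12..13  channels  (1B, 1-aligned); 13..16  -- padding (3B); 16..20  width  (4B, 4-aligned); 20..24  -- tail padding (4B); sizeof = 24, alignof = 8
0..8  gid  (8B, 2-aligned)
8..10  prio  (2B, 2-aligned)
10..34  lock  (24B, 2-aligned)
within Entry: layer at 8
10 + 8 = 18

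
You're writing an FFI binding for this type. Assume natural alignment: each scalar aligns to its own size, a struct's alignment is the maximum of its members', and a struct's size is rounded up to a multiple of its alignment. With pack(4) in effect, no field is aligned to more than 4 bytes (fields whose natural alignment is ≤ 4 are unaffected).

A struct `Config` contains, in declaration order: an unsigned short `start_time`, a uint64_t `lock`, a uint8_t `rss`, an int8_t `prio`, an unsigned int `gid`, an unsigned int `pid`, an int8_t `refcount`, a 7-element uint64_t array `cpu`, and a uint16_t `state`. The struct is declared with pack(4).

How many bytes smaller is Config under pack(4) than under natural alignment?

natural layout:
  @0: start_time [2B, align 2] → 2
  +6 pad (align 8)
  @8: lock [8B, align 8] → 16
  @16: rss [1B, align 1] → 17
  @17: prio [1B, align 1] → 18
  +2 pad (align 4)
  @20: gid [4B, align 4] → 24
  @24: pid [4B, align 4] → 28
  @28: refcount [1B, align 1] → 29
  +3 pad (align 8)
  @32: cpu [56B, align 8] → 88
  @88: state [2B, align 2] → 90
  +6 tail pad (align 8)
  size 96, align 8
packed(4) layout:
  @0: start_time [2B, align 2] → 2
  +2 pad (align 4)
  @4: lock [8B, align 4] → 12
  @12: rss [1B, align 1] → 13
  @13: prio [1B, align 1] → 14
  +2 pad (align 4)
  @16: gid [4B, align 4] → 20
  @20: pid [4B, align 4] → 24
  @24: refcount [1B, align 1] → 25
  +3 pad (align 4)
  @28: cpu [56B, align 4] → 84
  @84: state [2B, align 2] → 86
  +2 tail pad (align 4)
  size 88, align 4
96 − 88 = 8

8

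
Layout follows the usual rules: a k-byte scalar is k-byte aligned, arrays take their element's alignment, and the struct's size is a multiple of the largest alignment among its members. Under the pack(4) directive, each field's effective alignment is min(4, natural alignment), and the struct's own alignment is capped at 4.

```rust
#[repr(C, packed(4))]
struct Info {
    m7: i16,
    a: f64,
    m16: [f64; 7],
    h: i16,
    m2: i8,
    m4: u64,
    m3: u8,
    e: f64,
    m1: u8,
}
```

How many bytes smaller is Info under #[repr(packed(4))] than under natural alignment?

16

natural layout:
  @0: m7 [2B, align 2] → 2
  +6 pad (align 8)
  @8: a [8B, align 8] → 16
  @16: m16 [56B, align 8] → 72
  @72: h [2B, align 2] → 74
  @74: m2 [1B, align 1] → 75
  +5 pad (align 8)
  @80: m4 [8B, align 8] → 88
  @88: m3 [1B, align 1] → 89
  +7 pad (align 8)
  @96: e [8B, align 8] → 104
  @104: m1 [1B, align 1] → 105
  +7 tail pad (align 8)
  size 112, align 8
packed(4) layout:
  @0: m7 [2B, align 2] → 2
  +2 pad (align 4)
  @4: a [8B, align 4] → 12
  @12: m16 [56B, align 4] → 68
  @68: h [2B, align 2] → 70
  @70: m2 [1B, align 1] → 71
  +1 pad (align 4)
  @72: m4 [8B, align 4] → 80
  @80: m3 [1B, align 1] → 81
  +3 pad (align 4)
  @84: e [8B, align 4] → 92
  @92: m1 [1B, align 1] → 93
  +3 tail pad (align 4)
  size 96, align 4
112 − 96 = 16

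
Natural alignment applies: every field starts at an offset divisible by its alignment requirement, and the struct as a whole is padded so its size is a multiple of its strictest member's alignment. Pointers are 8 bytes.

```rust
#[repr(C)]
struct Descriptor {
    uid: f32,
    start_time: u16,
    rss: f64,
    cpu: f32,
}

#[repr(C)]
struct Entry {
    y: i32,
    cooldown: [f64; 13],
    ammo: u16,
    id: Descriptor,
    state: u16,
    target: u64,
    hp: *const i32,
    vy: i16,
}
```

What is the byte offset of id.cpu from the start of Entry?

Descriptor: 0..4  uid  (4B, 4-aligned); 4..6  start_time  (2B, 2-aligned); 6..8  -- padding (2B); 8..16  rss  (8B, 8-aligned); 16..20  cpu  (4B, 4-aligned); 20..24  -- tail padding (4B); sizeof = 24, alignof = 8
0..4  y  (4B, 4-aligned)
4..8  -- padding (4B)
8..112  cooldown  (104B, 8-aligned)
112..114  ammo  (2B, 2-aligned)
114..120  -- padding (6B)
120..144  id  (24B, 8-aligned)
within Descriptor: cpu at 16
120 + 16 = 136

136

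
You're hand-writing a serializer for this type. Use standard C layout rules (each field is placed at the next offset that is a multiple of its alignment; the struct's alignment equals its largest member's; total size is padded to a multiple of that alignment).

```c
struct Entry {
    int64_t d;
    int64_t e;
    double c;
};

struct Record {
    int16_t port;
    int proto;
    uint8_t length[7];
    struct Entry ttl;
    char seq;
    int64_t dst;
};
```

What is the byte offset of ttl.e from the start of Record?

24

Entry: @0: d [8B, align 8] → 8; @8: e [8B, align 8] → 16; @16: c [8B, align 8] → 24; size 24, align 8
@0: port [2B, align 2] → 2
+2 pad (align 4)
@4: proto [4B, align 4] → 8
@8: length [7B, align 1] → 15
+1 pad (align 8)
@16: ttl [24B, align 8] → 40
within Entry: e at 8
16 + 8 = 24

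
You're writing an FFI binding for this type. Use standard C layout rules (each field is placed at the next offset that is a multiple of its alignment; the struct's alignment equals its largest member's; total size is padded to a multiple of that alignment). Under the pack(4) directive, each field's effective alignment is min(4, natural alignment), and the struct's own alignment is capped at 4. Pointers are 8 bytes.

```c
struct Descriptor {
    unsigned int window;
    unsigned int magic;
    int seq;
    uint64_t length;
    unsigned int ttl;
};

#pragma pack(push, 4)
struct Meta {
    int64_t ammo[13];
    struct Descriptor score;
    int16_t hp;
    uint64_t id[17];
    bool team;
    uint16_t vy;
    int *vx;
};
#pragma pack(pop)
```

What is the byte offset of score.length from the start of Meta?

120

Descriptor: 0..4  window  (4B, 4-aligned); 4..8  magic  (4B, 4-aligned); 8..12  seq  (4B, 4-aligned); 12..16  -- padding (4B); 16..24  length  (8B, 8-aligned); 24..28  ttl  (4B, 4-aligned); 28..32  -- tail padding (4B); sizeof = 32, alignof = 8
0..104  ammo  (104B, 4-aligned)
104..136  score  (32B, 4-aligned)
within Descriptor: length at 16
104 + 16 = 120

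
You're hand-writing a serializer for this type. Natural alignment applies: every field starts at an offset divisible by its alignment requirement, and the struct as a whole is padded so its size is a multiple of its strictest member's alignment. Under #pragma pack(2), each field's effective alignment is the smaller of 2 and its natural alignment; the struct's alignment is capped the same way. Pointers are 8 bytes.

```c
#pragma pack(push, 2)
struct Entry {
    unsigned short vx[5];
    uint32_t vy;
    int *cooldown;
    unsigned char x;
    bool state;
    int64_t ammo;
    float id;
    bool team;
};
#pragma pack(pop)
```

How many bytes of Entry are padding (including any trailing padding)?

@0: vx [10B, align 2] → 10
@10: vy [4B, align 2] → 14
@14: cooldown [8B, align 2] → 22
@22: x [1B, align 1] → 23
@23: state [1B, align 1] → 24
@24: ammo [8B, align 2] → 32
@32: id [4B, align 2] → 36
@36: team [1B, align 1] → 37
+1 tail pad (align 2)
size 38, align 2
data bytes 37, size 38 → padding 1

1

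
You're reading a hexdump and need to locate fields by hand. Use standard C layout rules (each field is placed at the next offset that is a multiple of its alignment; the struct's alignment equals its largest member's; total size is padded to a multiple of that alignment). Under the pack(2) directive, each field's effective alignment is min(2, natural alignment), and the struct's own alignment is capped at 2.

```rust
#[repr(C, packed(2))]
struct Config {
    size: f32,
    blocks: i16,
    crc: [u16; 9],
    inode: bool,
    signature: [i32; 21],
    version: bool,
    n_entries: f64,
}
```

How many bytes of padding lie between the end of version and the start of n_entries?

@0: size [4B, align 2] → 4
@4: blocks [2B, align 2] → 6
@6: crc [18B, align 2] → 24
@24: inode [1B, align 1] → 25
+1 pad (align 2)
@26: signature [84B, align 2] → 110
@110: version [1B, align 1] → 111
+1 pad (align 2)
@112: n_entries [8B, align 2] → 120

1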